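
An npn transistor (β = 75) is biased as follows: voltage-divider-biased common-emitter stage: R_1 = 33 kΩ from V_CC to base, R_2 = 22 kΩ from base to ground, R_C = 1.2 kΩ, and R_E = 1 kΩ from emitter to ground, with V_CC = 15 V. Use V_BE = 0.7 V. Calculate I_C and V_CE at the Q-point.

I_C ≈ 4.5 mA, V_CE ≈ 5.1 V

Thevenize the base divider: V_Th = V_CC·R_2/(R_1+R_2) = 15×22/55 = 6 V, R_Th = R_1‖R_2 = 13.2 kΩ.
Base-emitter loop: V_Th = I_B·R_Th + V_BE + (β+1)I_B·R_E, so I_B = (6 − 0.7) / (13.2 + 76×1) = 0.0594 mA.
I_C = β·I_B = 75×0.0594 = 4.46 mA, and I_E = (β+1)I_B = 4.52 mA.
V_CE = V_CC − I_C·R_C − I_E·R_E = 15 − 4.46×1.2 − 4.52×1 = 5.14 V.
V_CE = 5.14 V > 0.2 V confirms active-region operation.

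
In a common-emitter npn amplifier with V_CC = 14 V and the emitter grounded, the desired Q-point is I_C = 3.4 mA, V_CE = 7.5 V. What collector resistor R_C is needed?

R_C ≈ 1.9 kΩ

Collector loop: V_CC = I_C·R_C + V_CE.
R_C = (V_CC − V_CE)/I_C = (14 − 7.5)/3.4 = 1.91 kΩ.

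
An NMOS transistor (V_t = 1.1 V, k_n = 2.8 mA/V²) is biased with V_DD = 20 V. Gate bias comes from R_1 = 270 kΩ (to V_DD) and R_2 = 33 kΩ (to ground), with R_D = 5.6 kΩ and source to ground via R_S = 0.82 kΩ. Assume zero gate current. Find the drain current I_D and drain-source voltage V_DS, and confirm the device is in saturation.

I_D ≈ 0.55 mA, V_DS ≈ 16 V

V_G = V_DD·R_2/(R_1+R_2) = 20×33/303 = 2.18 V.
Assume saturation: I_D = (k_n/2)(V_GS − V_t)² with V_GS = V_G − I_D·R_S = 2.18 − 0.82·I_D.
Substituting gives 0.941·I_D² − 3.48·I_D + 1.63 = 0, with roots I_D = 0.55 or 3.14 mA.
The root I_D = 3.14 mA gives V_GS = -0.398 V ≤ V_t, so take I_D = 0.55 mA.
Then V_GS = 1.73 V and V_DS = V_DD − I_D(R_D+R_S) = 20 − 0.55×6.42 = 16.5 V.
Saturation requires V_DS ≥ V_GS − V_t = 0.627 V; 16.5 ≥ 0.627 ✓.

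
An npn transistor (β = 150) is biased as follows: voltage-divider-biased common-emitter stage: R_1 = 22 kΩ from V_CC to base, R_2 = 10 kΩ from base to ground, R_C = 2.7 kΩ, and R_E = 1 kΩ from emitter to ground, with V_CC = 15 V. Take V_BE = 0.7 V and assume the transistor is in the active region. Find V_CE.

Thevenize the base divider: V_Th = V_CC·R_2/(R_1+R_2) = 15×10/32 = 4.69 V, R_Th = R_1‖R_2 = 6.88 kΩ.
Base-emitter loop: V_Th = I_B·R_Th + V_BE + (β+1)I_B·R_E, so I_B = (4.69 − 0.7) / (6.88 + 151×1) = 0.0253 mA.
I_C = β·I_B = 150×0.0253 = 3.79 mA, and I_E = (β+1)I_B = 3.81 mA.
V_CE = V_CC − I_C·R_C − I_E·R_E = 15 − 3.79×2.7 − 3.81×1 = 0.957 V.
V_CE = 0.957 V > 0.2 V confirms active-region operation.

V_CE ≈ 0.96 V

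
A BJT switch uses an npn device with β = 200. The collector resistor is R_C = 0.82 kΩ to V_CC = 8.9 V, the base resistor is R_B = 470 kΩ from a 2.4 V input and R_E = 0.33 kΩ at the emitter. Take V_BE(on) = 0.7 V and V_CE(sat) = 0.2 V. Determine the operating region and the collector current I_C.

Assume active. Base-emitter loop: I_B = (V_BB − V_BE)/(R_B + (β+1)R_E) = (2.4 − 0.7)/(470 + 201×0.33) = 0.00317 mA.
I_C = β·I_B = 200×0.00317 = 0.634 mA.
V_CE = V_CC − I_C·R_C − I_E·R_E = 8.9 − 0.634×0.82 − 0.637×0.33 = 8.17 V > V_CE(sat), so the active-region assumption holds.

active; I_C ≈ 0.63 mA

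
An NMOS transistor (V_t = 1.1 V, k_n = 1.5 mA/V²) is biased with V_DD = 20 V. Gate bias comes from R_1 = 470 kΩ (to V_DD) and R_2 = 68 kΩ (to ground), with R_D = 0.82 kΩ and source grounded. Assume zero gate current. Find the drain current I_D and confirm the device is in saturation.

V_G = V_DD·R_2/(R_1+R_2) = 20×68/538 = 2.53 V. With the source grounded, V_GS = V_G = 2.53 V.
Assume saturation: I_D = (k_n/2)(V_GS − V_t)² = (1.5/2)×(2.53 − 1.1)² = 0.75×1.43² = 1.53 mA.
V_DS = V_DD − I_D·R_D = 20 − 1.53×0.82 = 18.7 V.
Saturation requires V_DS ≥ V_GS − V_t = 1.43 V; 18.7 ≥ 1.43 ✓.

I_D ≈ 1.5 mA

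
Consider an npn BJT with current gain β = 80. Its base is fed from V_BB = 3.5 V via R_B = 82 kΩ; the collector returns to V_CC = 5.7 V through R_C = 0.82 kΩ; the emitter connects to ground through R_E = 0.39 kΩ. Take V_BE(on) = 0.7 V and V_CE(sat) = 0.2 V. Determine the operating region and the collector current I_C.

Assume active. Base-emitter loop: I_B = (V_BB − V_BE)/(R_B + (β+1)R_E) = (3.5 − 0.7)/(82 + 81×0.39) = 0.0247 mA.
I_C = β·I_B = 80×0.0247 = 1.97 mA.
V_CE = V_CC − I_C·R_C − I_E·R_E = 5.7 − 1.97×0.82 − 2×0.39 = 3.3 V > V_CE(sat), so the active-region assumption holds.

active; I_C ≈ 2 mA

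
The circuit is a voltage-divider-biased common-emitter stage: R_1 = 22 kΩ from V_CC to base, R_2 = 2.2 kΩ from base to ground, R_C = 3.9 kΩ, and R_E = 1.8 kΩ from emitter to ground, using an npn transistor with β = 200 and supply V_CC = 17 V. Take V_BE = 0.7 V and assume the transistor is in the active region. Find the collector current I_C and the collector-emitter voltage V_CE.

I_C ≈ 0.46 mA, V_CE ≈ 14 V

Thevenize the base divider: V_Th = V_CC·R_2/(R_1+R_2) = 17×2.2/24.2 = 1.55 V, R_Th = R_1‖R_2 = 2 kΩ.
Base-emitter loop: V_Th = I_B·R_Th + V_BE + (β+1)I_B·R_E, so I_B = (1.55 − 0.7) / (2 + 201×1.8) = 0.00232 mA.
I_C = β·I_B = 200×0.00232 = 0.465 mA, and I_E = (β+1)I_B = 0.467 mA.
V_CE = V_CC − I_C·R_C − I_E·R_E = 17 − 0.465×3.9 − 0.467×1.8 = 14.3 V.
V_CE = 14.3 V > 0.2 V confirms active-region operation.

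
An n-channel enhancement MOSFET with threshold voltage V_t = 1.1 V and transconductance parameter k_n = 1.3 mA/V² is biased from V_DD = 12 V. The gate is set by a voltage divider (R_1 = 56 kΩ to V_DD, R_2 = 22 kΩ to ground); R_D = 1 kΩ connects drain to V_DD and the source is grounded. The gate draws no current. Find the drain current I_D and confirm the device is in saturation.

V_G = V_DD·R_2/(R_1+R_2) = 12×22/78 = 3.38 V. With the source grounded, V_GS = V_G = 3.38 V.
Assume saturation: I_D = (k_n/2)(V_GS − V_t)² = (1.3/2)×(3.38 − 1.1)² = 0.65×2.28² = 3.39 mA.
V_DS = V_DD − I_D·R_D = 12 − 3.39×1 = 8.61 V.
Saturation requires V_DS ≥ V_GS − V_t = 2.28 V; 8.61 ≥ 2.28 ✓.

I_D ≈ 3.4 mA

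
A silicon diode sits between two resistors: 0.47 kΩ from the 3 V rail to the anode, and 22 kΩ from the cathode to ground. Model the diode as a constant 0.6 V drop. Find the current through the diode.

The two resistors are in series with the diode, so KVL gives 3 = I·0.47 + 0.6 + I·22.
I = (3 − 0.6) / (0.47 + 22) kΩ = 2.4 / 22.5 = 0.107 mA.

I ≈ 0.11 mA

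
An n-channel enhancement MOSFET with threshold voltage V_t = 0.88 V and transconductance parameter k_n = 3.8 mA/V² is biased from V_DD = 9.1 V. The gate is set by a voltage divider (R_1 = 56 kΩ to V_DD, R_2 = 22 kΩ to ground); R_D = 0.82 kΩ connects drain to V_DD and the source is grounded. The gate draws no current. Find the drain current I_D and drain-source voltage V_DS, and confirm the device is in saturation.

I_D ≈ 5.4 mA, V_DS ≈ 4.7 V

V_G = V_DD·R_2/(R_1+R_2) = 9.1×22/78 = 2.57 V. With the source grounded, V_GS = V_G = 2.57 V.
Assume saturation: I_D = (k_n/2)(V_GS − V_t)² = (3.8/2)×(2.57 − 0.88)² = 1.9×1.69² = 5.41 mA.
V_DS = V_DD − I_D·R_D = 9.1 − 5.41×0.82 = 4.67 V.
Saturation requires V_DS ≥ V_GS − V_t = 1.69 V; 4.67 ≥ 1.69 ✓.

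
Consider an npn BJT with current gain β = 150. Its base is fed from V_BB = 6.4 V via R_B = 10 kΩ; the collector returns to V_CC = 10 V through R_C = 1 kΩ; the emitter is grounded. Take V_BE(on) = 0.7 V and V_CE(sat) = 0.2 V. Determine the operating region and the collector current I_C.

saturation; I_C ≈ 9.8 mA

Assume active: I_B = (6.4 − 0.7)/10 = 0.57 mA, giving I_C = β·I_B = 85.5 mA.
But then V_CE = 10 − 85.5×1 = -75.5 V < V_CE(sat) = 0.2 V — impossible in the active region.
So the transistor is saturated. With V_CE = 0.2 V, I_C = (V_CC − 0.2)/R_C = 9.8/1 = 9.8 mA.
Check: β·I_B = 85.5 mA > I_C = 9.8 mA, confirming saturation.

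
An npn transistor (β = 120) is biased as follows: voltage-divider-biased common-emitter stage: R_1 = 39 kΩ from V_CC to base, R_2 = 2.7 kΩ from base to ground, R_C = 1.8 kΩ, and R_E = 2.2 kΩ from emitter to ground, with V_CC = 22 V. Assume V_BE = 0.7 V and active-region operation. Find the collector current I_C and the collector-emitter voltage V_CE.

I_C ≈ 0.32 mA, V_CE ≈ 21 V

Thevenize the base divider: V_Th = V_CC·R_2/(R_1+R_2) = 22×2.7/41.7 = 1.42 V, R_Th = R_1‖R_2 = 2.53 kΩ.
Base-emitter loop: V_Th = I_B·R_Th + V_BE + (β+1)I_B·R_E, so I_B = (1.42 − 0.7) / (2.53 + 121×2.2) = 0.0027 mA.
I_C = β·I_B = 120×0.0027 = 0.324 mA, and I_E = (β+1)I_B = 0.326 mA.
V_CE = V_CC − I_C·R_C − I_E·R_E = 22 − 0.324×1.8 − 0.326×2.2 = 20.7 V.
V_CE = 20.7 V > 0.2 V confirms active-region operation.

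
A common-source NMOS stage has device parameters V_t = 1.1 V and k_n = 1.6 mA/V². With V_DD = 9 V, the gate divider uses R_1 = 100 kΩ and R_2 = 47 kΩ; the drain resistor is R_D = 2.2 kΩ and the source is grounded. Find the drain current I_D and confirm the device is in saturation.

V_G = V_DD·R_2/(R_1+R_2) = 9×47/147 = 2.88 V. With the source grounded, V_GS = V_G = 2.88 V.
Assume saturation: I_D = (k_n/2)(V_GS − V_t)² = (1.6/2)×(2.88 − 1.1)² = 0.8×1.78² = 2.53 mA.
V_DS = V_DD − I_D·R_D = 9 − 2.53×2.2 = 3.44 V.
Saturation requires V_DS ≥ V_GS − V_t = 1.78 V; 3.44 ≥ 1.78 ✓.

I_D ≈ 2.5 mA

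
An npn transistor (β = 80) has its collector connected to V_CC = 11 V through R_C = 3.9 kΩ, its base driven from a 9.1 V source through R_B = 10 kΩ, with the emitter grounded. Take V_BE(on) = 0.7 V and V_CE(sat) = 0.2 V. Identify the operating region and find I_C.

Assume active: I_B = (9.1 − 0.7)/10 = 0.84 mA, giving I_C = β·I_B = 67.2 mA.
But then V_CE = 11 − 67.2×3.9 = -251 V < V_CE(sat) = 0.2 V — impossible in the active region.
So the transistor is saturated. With V_CE = 0.2 V, I_C = (V_CC − 0.2)/R_C = 10.8/3.9 = 2.77 mA.
Check: β·I_B = 67.2 mA > I_C = 2.77 mA, confirming saturation.

saturation; I_C ≈ 2.8 mA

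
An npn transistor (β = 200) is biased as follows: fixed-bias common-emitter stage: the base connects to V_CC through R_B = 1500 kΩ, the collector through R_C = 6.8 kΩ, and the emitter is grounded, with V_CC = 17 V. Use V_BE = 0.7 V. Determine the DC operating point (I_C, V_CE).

I_C ≈ 2.2 mA, V_CE ≈ 2.2 V

Base loop: V_CC = I_B·R_B + V_BE, so I_B = (17 − 0.7)/1500 kΩ = 0.0109 mA.
In the active region I_C = β·I_B = 200 × 0.0109 = 2.17 mA.
Collector loop: V_CE = V_CC − I_C·R_C = 17 − 2.17×6.8 = 2.22 V.
Since V_CE = 2.22 V > V_CE(sat) ≈ 0.2 V, the transistor is in the active region as assumed.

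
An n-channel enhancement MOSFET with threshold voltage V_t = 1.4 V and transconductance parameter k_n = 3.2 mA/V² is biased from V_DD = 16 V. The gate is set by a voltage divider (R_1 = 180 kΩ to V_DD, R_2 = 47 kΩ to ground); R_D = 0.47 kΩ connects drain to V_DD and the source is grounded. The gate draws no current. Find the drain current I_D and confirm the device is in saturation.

I_D ≈ 5.9 mA

V_G = V_DD·R_2/(R_1+R_2) = 16×47/227 = 3.31 V. With the source grounded, V_GS = V_G = 3.31 V.
Assume saturation: I_D = (k_n/2)(V_GS − V_t)² = (3.2/2)×(3.31 − 1.4)² = 1.6×1.91² = 5.85 mA.
V_DS = V_DD − I_D·R_D = 16 − 5.85×0.47 = 13.2 V.
Saturation requires V_DS ≥ V_GS − V_t = 1.91 V; 13.2 ≥ 1.91 ✓.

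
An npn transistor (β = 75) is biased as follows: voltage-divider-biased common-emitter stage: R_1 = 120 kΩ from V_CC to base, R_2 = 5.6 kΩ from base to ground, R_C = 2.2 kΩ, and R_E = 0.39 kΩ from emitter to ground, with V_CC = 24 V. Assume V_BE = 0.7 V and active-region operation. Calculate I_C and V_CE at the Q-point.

Thevenize the base divider: V_Th = V_CC·R_2/(R_1+R_2) = 24×5.6/126 = 1.07 V, R_Th = R_1‖R_2 = 5.35 kΩ.
Base-emitter loop: V_Th = I_B·R_Th + V_BE + (β+1)I_B·R_E, so I_B = (1.07 − 0.7) / (5.35 + 76×0.39) = 0.0106 mA.
I_C = β·I_B = 75×0.0106 = 0.793 mA, and I_E = (β+1)I_B = 0.804 mA.
V_CE = V_CC − I_C·R_C − I_E·R_E = 24 − 0.793×2.2 − 0.804×0.39 = 21.9 V.
V_CE = 21.9 V > 0.2 V confirms active-region operation.

I_C ≈ 0.79 mA, V_CE ≈ 22 V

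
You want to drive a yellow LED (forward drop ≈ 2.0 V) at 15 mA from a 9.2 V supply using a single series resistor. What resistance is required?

The resistor drops V_S − V_D = 9.2 − 2.0 = 7.2 V at 15 mA.
R = 7.2 V / 15 mA = 0.48 kΩ.

R ≈ 0.48 kΩ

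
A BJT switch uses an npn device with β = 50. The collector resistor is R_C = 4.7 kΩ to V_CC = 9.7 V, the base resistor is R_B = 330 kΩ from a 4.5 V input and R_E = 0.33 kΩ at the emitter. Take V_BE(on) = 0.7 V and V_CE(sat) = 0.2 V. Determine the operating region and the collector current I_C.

Assume active. Base-emitter loop: I_B = (V_BB − V_BE)/(R_B + (β+1)R_E) = (4.5 − 0.7)/(330 + 51×0.33) = 0.011 mA.
I_C = β·I_B = 50×0.011 = 0.548 mA.
V_CE = V_CC − I_C·R_C − I_E·R_E = 9.7 − 0.548×4.7 − 0.559×0.33 = 6.94 V > V_CE(sat), so the active-region assumption holds.

active; I_C ≈ 0.55 mA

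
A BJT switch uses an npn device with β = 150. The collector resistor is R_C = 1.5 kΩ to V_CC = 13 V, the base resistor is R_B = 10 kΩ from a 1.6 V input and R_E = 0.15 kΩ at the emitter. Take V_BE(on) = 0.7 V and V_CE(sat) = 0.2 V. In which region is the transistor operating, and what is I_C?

active; I_C ≈ 4.1 mA

Assume active. Base-emitter loop: I_B = (V_BB − V_BE)/(R_B + (β+1)R_E) = (1.6 − 0.7)/(10 + 151×0.15) = 0.0276 mA.
I_C = β·I_B = 150×0.0276 = 4.13 mA.
V_CE = V_CC − I_C·R_C − I_E·R_E = 13 − 4.13×1.5 − 4.16×0.15 = 6.17 V > V_CE(sat), so the active-region assumption holds.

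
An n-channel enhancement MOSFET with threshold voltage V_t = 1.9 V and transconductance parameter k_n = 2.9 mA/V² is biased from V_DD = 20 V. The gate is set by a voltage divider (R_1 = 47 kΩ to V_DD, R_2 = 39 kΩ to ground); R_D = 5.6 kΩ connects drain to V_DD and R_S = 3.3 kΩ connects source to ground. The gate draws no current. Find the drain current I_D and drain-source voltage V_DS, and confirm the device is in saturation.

I_D ≈ 1.8 mA, V_DS ≈ 3.7 V

V_G = V_DD·R_2/(R_1+R_2) = 20×39/86 = 9.07 V.
Assume saturation: I_D = (k_n/2)(V_GS − V_t)² with V_GS = V_G − I_D·R_S = 9.07 − 3.3·I_D.
Substituting gives 15.8·I_D² − 69.6·I_D + 74.5 = 0, with roots I_D = 1.83 or 2.58 mA.
The root I_D = 2.58 mA gives V_GS = 0.567 V ≤ V_t, so take I_D = 1.83 mA.
Then V_GS = 3.02 V and V_DS = V_DD − I_D(R_D+R_S) = 20 − 1.83×8.9 = 3.69 V.
Saturation requires V_DS ≥ V_GS − V_t = 1.12 V; 3.69 ≥ 1.12 ✓.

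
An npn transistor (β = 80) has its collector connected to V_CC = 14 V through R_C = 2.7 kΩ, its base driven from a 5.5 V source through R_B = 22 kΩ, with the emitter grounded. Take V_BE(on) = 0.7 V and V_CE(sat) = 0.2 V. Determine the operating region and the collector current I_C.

saturation; I_C ≈ 5.1 mA

Assume active: I_B = (5.5 − 0.7)/22 = 0.218 mA, giving I_C = β·I_B = 17.5 mA.
But then V_CE = 14 − 17.5×2.7 = -33.1 V < V_CE(sat) = 0.2 V — impossible in the active region.
So the transistor is saturated. With V_CE = 0.2 V, I_C = (V_CC − 0.2)/R_C = 13.8/2.7 = 5.11 mA.
Check: β·I_B = 17.5 mA > I_C = 5.11 mA, confirming saturation.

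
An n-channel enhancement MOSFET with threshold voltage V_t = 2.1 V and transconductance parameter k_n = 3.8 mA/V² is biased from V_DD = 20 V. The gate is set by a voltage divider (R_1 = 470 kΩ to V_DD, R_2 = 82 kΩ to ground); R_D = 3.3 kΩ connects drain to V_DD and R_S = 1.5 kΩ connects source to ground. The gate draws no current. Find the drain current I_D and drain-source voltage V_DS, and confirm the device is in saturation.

V_G = V_DD·R_2/(R_1+R_2) = 20×82/552 = 2.97 V.
Assume saturation: I_D = (k_n/2)(V_GS − V_t)² with V_GS = V_G − I_D·R_S = 2.97 − 1.5·I_D.
Substituting gives 4.27·I_D² − 5.96·I_D + 1.44 = 0, with roots I_D = 0.311 or 1.08 mA.
The root I_D = 1.08 mA gives V_GS = 1.34 V ≤ V_t, so take I_D = 0.311 mA.
Then V_GS = 2.5 V and V_DS = V_DD − I_D(R_D+R_S) = 20 − 0.311×4.8 = 18.5 V.
Saturation requires V_DS ≥ V_GS − V_t = 0.405 V; 18.5 ≥ 0.405 ✓.

I_D ≈ 0.31 mA, V_DS ≈ 19 V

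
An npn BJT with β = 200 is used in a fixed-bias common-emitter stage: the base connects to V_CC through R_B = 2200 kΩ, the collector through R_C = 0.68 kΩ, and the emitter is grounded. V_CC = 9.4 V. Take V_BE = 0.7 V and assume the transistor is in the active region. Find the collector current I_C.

I_C ≈ 0.79 mA

Base loop: V_CC = I_B·R_B + V_BE, so I_B = (9.4 − 0.7)/2200 kΩ = 0.00395 mA.
In the active region I_C = β·I_B = 200 × 0.00395 = 0.791 mA.
Collector loop: V_CE = V_CC − I_C·R_C = 9.4 − 0.791×0.68 = 8.86 V.
Since V_CE = 8.86 V > V_CE(sat) ≈ 0.2 V, the transistor is in the active region as assumed.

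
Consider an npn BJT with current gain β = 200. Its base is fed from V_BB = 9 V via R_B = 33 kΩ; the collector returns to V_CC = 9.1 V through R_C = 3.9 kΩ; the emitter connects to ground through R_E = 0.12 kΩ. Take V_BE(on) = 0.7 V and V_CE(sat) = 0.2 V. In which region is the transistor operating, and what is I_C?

saturation; I_C ≈ 2.2 mA

Assume active: I_B = (9 − 0.7)/(33 + 201×0.12) = 0.145 mA, I_C = β·I_B = 29.1 mA.
Then V_CE = 9.1 − 29.1×3.9 − 29.2×0.12 = -108 V < 0.2 V — the active assumption fails.
Re-solve with V_CE = 0.2 V. KCL at the emitter: V_E/R_E = (V_BB−0.7−V_E)/R_B + (V_CC−0.2−V_E)/R_C, giving V_E = 0.294 V.
I_C = (V_CC − 0.2 − V_E)/R_C = (8.9 − 0.294)/3.9 = 2.21 mA.
Check: I_B = (8.3 − 0.294)/33 = 0.243 mA, and β·I_B = 48.5 mA > I_C, confirming saturation.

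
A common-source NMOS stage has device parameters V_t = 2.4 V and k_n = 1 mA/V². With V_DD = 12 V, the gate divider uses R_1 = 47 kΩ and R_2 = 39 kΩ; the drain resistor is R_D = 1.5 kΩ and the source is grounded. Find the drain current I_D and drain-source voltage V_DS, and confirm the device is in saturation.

I_D ≈ 4.6 mA, V_DS ≈ 5.1 V

V_G = V_DD·R_2/(R_1+R_2) = 12×39/86 = 5.44 V. With the source grounded, V_GS = V_G = 5.44 V.
Assume saturation: I_D = (k_n/2)(V_GS − V_t)² = (1/2)×(5.44 − 2.4)² = 0.5×3.04² = 4.63 mA.
V_DS = V_DD − I_D·R_D = 12 − 4.63×1.5 = 5.06 V.
Saturation requires V_DS ≥ V_GS − V_t = 3.04 V; 5.06 ≥ 3.04 ✓.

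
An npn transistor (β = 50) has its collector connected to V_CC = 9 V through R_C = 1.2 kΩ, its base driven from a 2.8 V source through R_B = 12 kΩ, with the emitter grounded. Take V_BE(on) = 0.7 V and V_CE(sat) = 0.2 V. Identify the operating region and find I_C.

saturation; I_C ≈ 7.3 mA

Assume active: I_B = (2.8 − 0.7)/12 = 0.175 mA, giving I_C = β·I_B = 8.75 mA.
But then V_CE = 9 − 8.75×1.2 = -1.5 V < V_CE(sat) = 0.2 V — impossible in the active region.
So the transistor is saturated. With V_CE = 0.2 V, I_C = (V_CC − 0.2)/R_C = 8.8/1.2 = 7.33 mA.
Check: β·I_B = 8.75 mA > I_C = 7.33 mA, confirming saturation.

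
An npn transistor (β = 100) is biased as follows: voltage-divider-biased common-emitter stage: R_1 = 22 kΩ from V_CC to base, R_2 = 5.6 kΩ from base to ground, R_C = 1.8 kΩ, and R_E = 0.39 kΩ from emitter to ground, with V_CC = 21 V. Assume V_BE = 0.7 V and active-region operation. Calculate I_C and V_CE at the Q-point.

Thevenize the base divider: V_Th = V_CC·R_2/(R_1+R_2) = 21×5.6/27.6 = 4.26 V, R_Th = R_1‖R_2 = 4.46 kΩ.
Base-emitter loop: V_Th = I_B·R_Th + V_BE + (β+1)I_B·R_E, so I_B = (4.26 − 0.7) / (4.46 + 101×0.39) = 0.0812 mA.
I_C = β·I_B = 100×0.0812 = 8.12 mA, and I_E = (β+1)I_B = 8.2 mA.
V_CE = V_CC − I_C·R_C − I_E·R_E = 21 − 8.12×1.8 − 8.2×0.39 = 3.19 V.
V_CE = 3.19 V > 0.2 V confirms active-region operation.

I_C ≈ 8.1 mA, V_CE ≈ 3.2 V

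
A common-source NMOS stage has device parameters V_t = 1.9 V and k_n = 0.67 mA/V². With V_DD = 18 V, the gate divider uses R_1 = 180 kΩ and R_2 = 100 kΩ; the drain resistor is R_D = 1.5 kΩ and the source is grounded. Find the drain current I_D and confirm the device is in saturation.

I_D ≈ 6.9 mA

V_G = V_DD·R_2/(R_1+R_2) = 18×100/280 = 6.43 V. With the source grounded, V_GS = V_G = 6.43 V.
Assume saturation: I_D = (k_n/2)(V_GS − V_t)² = (0.67/2)×(6.43 − 1.9)² = 0.335×4.53² = 6.87 mA.
V_DS = V_DD − I_D·R_D = 18 − 6.87×1.5 = 7.69 V.
Saturation requires V_DS ≥ V_GS − V_t = 4.53 V; 7.69 ≥ 4.53 ✓.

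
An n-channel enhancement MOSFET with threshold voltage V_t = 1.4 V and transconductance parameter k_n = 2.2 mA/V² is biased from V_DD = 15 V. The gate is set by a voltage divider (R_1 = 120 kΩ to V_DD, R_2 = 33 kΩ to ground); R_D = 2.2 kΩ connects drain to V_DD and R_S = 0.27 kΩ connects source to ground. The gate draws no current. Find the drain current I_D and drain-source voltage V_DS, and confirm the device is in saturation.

I_D ≈ 1.9 mA, V_DS ≈ 10 V

V_G = V_DD·R_2/(R_1+R_2) = 15×33/153 = 3.24 V.
Assume saturation: I_D = (k_n/2)(V_GS − V_t)² with V_GS = V_G − I_D·R_S = 3.24 − 0.27·I_D.
Substituting gives 0.0802·I_D² − 2.09·I_D + 3.71 = 0, with roots I_D = 1.91 or 24.2 mA.
The root I_D = 24.2 mA gives V_GS = -3.29 V ≤ V_t, so take I_D = 1.91 mA.
Then V_GS = 2.72 V and V_DS = V_DD − I_D(R_D+R_S) = 15 − 1.91×2.47 = 10.3 V.
Saturation requires V_DS ≥ V_GS − V_t = 1.32 V; 10.3 ≥ 1.32 ✓.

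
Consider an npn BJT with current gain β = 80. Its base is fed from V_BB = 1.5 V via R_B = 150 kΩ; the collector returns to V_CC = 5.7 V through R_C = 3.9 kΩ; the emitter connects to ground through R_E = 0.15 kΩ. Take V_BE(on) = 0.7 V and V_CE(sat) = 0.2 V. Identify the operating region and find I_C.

Assume active. Base-emitter loop: I_B = (V_BB − V_BE)/(R_B + (β+1)R_E) = (1.5 − 0.7)/(150 + 81×0.15) = 0.00493 mA.
I_C = β·I_B = 80×0.00493 = 0.395 mA.
V_CE = V_CC − I_C·R_C − I_E·R_E = 5.7 − 0.395×3.9 − 0.4×0.15 = 4.1 V > V_CE(sat), so the active-region assumption holds.

active; I_C ≈ 0.39 mA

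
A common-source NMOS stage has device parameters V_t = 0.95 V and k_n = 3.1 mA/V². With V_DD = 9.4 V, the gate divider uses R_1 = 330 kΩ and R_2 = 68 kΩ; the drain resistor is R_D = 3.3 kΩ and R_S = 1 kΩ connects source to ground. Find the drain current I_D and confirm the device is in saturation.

V_G = V_DD·R_2/(R_1+R_2) = 9.4×68/398 = 1.61 V.
Assume saturation: I_D = (k_n/2)(V_GS − V_t)² with V_GS = V_G − I_D·R_S = 1.61 − 1·I_D.
Substituting gives 1.55·I_D² − 3.03·I_D + 0.667 = 0, with roots I_D = 0.252 or 1.7 mA.
The root I_D = 1.7 mA gives V_GS = -0.0987 V ≤ V_t, so take I_D = 0.252 mA.
Then V_GS = 1.35 V and V_DS = V_DD − I_D(R_D+R_S) = 9.4 − 0.252×4.3 = 8.31 V.
Saturation requires V_DS ≥ V_GS − V_t = 0.404 V; 8.31 ≥ 0.404 ✓.

I_D ≈ 0.25 mA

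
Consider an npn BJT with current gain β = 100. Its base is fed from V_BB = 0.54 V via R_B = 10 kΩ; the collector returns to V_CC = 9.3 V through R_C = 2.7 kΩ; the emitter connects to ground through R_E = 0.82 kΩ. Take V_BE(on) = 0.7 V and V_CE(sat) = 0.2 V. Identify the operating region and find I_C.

cutoff; I_C ≈ 0

V_BB = 0.54 V ≤ V_BE(on) = 0.7 V, so the base-emitter junction is not forward biased.
The transistor is in cutoff: I_B = I_C = 0.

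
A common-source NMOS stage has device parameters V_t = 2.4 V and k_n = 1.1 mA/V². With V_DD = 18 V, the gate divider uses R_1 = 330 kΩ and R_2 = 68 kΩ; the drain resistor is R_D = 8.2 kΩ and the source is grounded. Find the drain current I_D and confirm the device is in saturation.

V_G = V_DD·R_2/(R_1+R_2) = 18×68/398 = 3.08 V. With the source grounded, V_GS = V_G = 3.08 V.
Assume saturation: I_D = (k_n/2)(V_GS − V_t)² = (1.1/2)×(3.08 − 2.4)² = 0.55×0.675² = 0.251 mA.
V_DS = V_DD − I_D·R_D = 18 − 0.251×8.2 = 15.9 V.
Saturation requires V_DS ≥ V_GS − V_t = 0.675 V; 15.9 ≥ 0.675 ✓.

I_D ≈ 0.25 mA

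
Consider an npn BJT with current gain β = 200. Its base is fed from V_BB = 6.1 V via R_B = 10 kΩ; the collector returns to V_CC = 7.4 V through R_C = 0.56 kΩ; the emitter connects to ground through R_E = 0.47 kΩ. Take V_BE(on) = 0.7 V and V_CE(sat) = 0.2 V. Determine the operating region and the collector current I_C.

saturation; I_C ≈ 6.9 mA

Assume active: I_B = (6.1 − 0.7)/(10 + 201×0.47) = 0.0517 mA, I_C = β·I_B = 10.3 mA.
Then V_CE = 7.4 − 10.3×0.56 − 10.4×0.47 = -3.27 V < 0.2 V — the active assumption fails.
Re-solve with V_CE = 0.2 V. KCL at the emitter: V_E/R_E = (V_BB−0.7−V_E)/R_B + (V_CC−0.2−V_E)/R_C, giving V_E = 3.34 V.
I_C = (V_CC − 0.2 − V_E)/R_C = (7.2 − 3.34)/0.56 = 6.9 mA.
Check: I_B = (5.4 − 3.34)/10 = 0.206 mA, and β·I_B = 41.2 mA > I_C, confirming saturation.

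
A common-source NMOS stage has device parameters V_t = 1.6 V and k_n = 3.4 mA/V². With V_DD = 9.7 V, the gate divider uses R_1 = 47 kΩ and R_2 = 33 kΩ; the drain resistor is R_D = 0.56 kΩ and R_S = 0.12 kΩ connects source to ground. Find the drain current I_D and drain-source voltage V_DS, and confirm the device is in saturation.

V_G = V_DD·R_2/(R_1+R_2) = 9.7×33/80 = 4 V.
Assume saturation: I_D = (k_n/2)(V_GS − V_t)² with V_GS = V_G − I_D·R_S = 4 − 0.12·I_D.
Substituting gives 0.0245·I_D² − 1.98·I_D + 9.8 = 0, with roots I_D = 5.3 or 75.6 mA.
The root I_D = 75.6 mA gives V_GS = -5.07 V ≤ V_t, so take I_D = 5.3 mA.
Then V_GS = 3.37 V and V_DS = V_DD − I_D(R_D+R_S) = 9.7 − 5.3×0.68 = 6.1 V.
Saturation requires V_DS ≥ V_GS − V_t = 1.77 V; 6.1 ≥ 1.77 ✓.

I_D ≈ 5.3 mA, V_DS ≈ 6.1 V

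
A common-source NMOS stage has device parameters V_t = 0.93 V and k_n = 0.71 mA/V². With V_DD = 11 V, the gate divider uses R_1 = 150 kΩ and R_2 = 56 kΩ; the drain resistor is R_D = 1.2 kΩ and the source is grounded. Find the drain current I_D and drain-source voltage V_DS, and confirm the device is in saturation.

V_G = V_DD·R_2/(R_1+R_2) = 11×56/206 = 2.99 V. With the source grounded, V_GS = V_G = 2.99 V.
Assume saturation: I_D = (k_n/2)(V_GS − V_t)² = (0.71/2)×(2.99 − 0.93)² = 0.355×2.06² = 1.51 mA.
V_DS = V_DD − I_D·R_D = 11 − 1.51×1.2 = 9.19 V.
Saturation requires V_DS ≥ V_GS − V_t = 2.06 V; 9.19 ≥ 2.06 ✓.

I_D ≈ 1.5 mA, V_DS ≈ 9.2 V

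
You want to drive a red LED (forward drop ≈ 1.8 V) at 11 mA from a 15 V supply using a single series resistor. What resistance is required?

R ≈ 1.2 kΩ

The resistor drops V_S − V_D = 15 − 1.8 = 13.2 V at 11 mA.
R = 13.2 V / 11 mA = 1.2 kΩ.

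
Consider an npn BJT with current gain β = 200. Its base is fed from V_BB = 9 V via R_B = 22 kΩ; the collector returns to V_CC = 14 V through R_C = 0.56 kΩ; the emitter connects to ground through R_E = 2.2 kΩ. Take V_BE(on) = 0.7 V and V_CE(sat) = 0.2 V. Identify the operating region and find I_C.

Assume active. Base-emitter loop: I_B = (V_BB − V_BE)/(R_B + (β+1)R_E) = (9 − 0.7)/(22 + 201×2.2) = 0.0179 mA.
I_C = β·I_B = 200×0.0179 = 3.58 mA.
V_CE = V_CC − I_C·R_C − I_E·R_E = 14 − 3.58×0.56 − 3.59×2.2 = 4.09 V > V_CE(sat), so the active-region assumption holds.

active; I_C ≈ 3.6 mA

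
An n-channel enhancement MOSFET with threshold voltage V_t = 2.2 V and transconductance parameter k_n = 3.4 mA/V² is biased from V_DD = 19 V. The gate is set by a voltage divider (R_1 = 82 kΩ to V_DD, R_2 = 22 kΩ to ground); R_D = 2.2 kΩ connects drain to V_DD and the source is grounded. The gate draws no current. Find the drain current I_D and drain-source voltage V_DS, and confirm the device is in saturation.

I_D ≈ 5.6 mA, V_DS ≈ 6.6 V

V_G = V_DD·R_2/(R_1+R_2) = 19×22/104 = 4.02 V. With the source grounded, V_GS = V_G = 4.02 V.
Assume saturation: I_D = (k_n/2)(V_GS − V_t)² = (3.4/2)×(4.02 − 2.2)² = 1.7×1.82² = 5.63 mA.
V_DS = V_DD − I_D·R_D = 19 − 5.63×2.2 = 6.62 V.
Saturation requires V_DS ≥ V_GS − V_t = 1.82 V; 6.62 ≥ 1.82 ✓.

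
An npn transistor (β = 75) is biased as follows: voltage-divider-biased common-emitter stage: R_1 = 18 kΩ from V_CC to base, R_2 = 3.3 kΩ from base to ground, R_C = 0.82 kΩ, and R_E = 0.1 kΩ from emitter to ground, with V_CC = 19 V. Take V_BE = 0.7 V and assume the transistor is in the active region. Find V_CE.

Thevenize the base divider: V_Th = V_CC·R_2/(R_1+R_2) = 19×3.3/21.3 = 2.94 V, R_Th = R_1‖R_2 = 2.79 kΩ.
Base-emitter loop: V_Th = I_B·R_Th + V_BE + (β+1)I_B·R_E, so I_B = (2.94 − 0.7) / (2.79 + 76×0.1) = 0.216 mA.
I_C = β·I_B = 75×0.216 = 16.2 mA, and I_E = (β+1)I_B = 16.4 mA.
V_CE = V_CC − I_C·R_C − I_E·R_E = 19 − 16.2×0.82 − 16.4×0.1 = 4.08 V.
V_CE = 4.08 V > 0.2 V confirms active-region operation.

V_CE ≈ 4.1 V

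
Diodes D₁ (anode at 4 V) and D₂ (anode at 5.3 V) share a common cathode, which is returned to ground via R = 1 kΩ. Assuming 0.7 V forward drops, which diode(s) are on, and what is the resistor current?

Only D₂ conducts; I_R ≈ 4.6 mA

Assume both conduct. Then node N would need to be at both 4−0.7 = 3.3 V and 5.3−0.7 = 4.6 V, which is impossible.
Assume only D₂ conducts: V_N = 5.3 − 0.7 = 4.6 V, so I_R = 4.6/1 = 4.6 mA.
Check D₁: its anode-to-cathode voltage is 4 − 4.6 = -0.6 V < 0.7 V, so it is off. The assumption is consistent.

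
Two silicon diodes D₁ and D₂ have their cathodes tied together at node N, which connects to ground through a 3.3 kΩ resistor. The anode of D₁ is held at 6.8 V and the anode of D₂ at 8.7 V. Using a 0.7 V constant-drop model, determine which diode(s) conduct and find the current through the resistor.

Assume both conduct. Then node N would need to be at both 6.8−0.7 = 6.1 V and 8.7−0.7 = 8 V, which is impossible.
Assume only D₂ conducts: V_N = 8.7 − 0.7 = 8 V, so I_R = 8/3.3 = 2.42 mA.
Check D₁: its anode-to-cathode voltage is 6.8 − 8 = -1.2 V < 0.7 V, so it is off. The assumption is consistent.

Only D₂ conducts; I_R ≈ 2.4 mA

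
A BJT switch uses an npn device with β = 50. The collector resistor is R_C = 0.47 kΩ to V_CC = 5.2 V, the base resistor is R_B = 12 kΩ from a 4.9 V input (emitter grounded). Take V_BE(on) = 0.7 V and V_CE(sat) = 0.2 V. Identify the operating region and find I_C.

saturation; I_C ≈ 11 mA

Assume active: I_B = (4.9 − 0.7)/12 = 0.35 mA, giving I_C = β·I_B = 17.5 mA.
But then V_CE = 5.2 − 17.5×0.47 = -3.02 V < V_CE(sat) = 0.2 V — impossible in the active region.
So the transistor is saturated. With V_CE = 0.2 V, I_C = (V_CC − 0.2)/R_C = 5/0.47 = 10.6 mA.
Check: β·I_B = 17.5 mA > I_C = 10.6 mA, confirming saturation.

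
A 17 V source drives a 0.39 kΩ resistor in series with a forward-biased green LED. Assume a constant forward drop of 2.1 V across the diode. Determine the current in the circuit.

I ≈ 38 mA

KVL around the loop: 17 = V_D + I·R = 2.1 + I × 0.39 kΩ.
So I = (17 − 2.1) / 0.39 kΩ = 14.9 / 0.39 = 38.2 mA.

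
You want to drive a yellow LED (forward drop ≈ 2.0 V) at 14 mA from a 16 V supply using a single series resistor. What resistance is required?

R ≈ 1 kΩ

The resistor drops V_S − V_D = 16 − 2.0 = 14 V at 14 mA.
R = 14 V / 14 mA = 1 kΩ.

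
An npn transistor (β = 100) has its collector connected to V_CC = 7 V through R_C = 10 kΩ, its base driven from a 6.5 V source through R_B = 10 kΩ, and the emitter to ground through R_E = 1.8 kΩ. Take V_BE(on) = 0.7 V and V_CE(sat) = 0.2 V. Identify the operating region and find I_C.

saturation; I_C ≈ 0.51 mA

Assume active: I_B = (6.5 − 0.7)/(10 + 101×1.8) = 0.0302 mA, I_C = β·I_B = 3.02 mA.
Then V_CE = 7 − 3.02×10 − 3.05×1.8 = -28.7 V < 0.2 V — the active assumption fails.
Re-solve with V_CE = 0.2 V. KCL at the emitter: V_E/R_E = (V_BB−0.7−V_E)/R_B + (V_CC−0.2−V_E)/R_C, giving V_E = 1.67 V.
I_C = (V_CC − 0.2 − V_E)/R_C = (6.8 − 1.67)/10 = 0.513 mA.
Check: I_B = (5.8 − 1.67)/10 = 0.413 mA, and β·I_B = 41.3 mA > I_C, confirming saturation.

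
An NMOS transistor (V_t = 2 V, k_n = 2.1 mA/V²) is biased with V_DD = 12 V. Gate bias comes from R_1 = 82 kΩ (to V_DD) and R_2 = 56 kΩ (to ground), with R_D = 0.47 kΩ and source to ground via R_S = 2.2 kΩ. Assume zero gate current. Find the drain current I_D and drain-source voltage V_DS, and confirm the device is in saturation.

I_D ≈ 0.89 mA, V_DS ≈ 9.6 V

V_G = V_DD·R_2/(R_1+R_2) = 12×56/138 = 4.87 V.
Assume saturation: I_D = (k_n/2)(V_GS − V_t)² with V_GS = V_G − I_D·R_S = 4.87 − 2.2·I_D.
Substituting gives 5.08·I_D² − 14.3·I_D + 8.65 = 0, with roots I_D = 0.887 or 1.92 mA.
The root I_D = 1.92 mA gives V_GS = 0.648 V ≤ V_t, so take I_D = 0.887 mA.
Then V_GS = 2.92 V and V_DS = V_DD − I_D(R_D+R_S) = 12 − 0.887×2.67 = 9.63 V.
Saturation requires V_DS ≥ V_GS − V_t = 0.919 V; 9.63 ≥ 0.919 ✓.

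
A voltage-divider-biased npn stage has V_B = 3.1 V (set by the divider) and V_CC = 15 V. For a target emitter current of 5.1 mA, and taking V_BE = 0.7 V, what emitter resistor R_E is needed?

R_E ≈ 0.47 kΩ

V_E = V_B − V_BE = 3.1 − 0.7 = 2.4 V.
R_E = V_E / I_E = 2.4 / 5.1 = 0.471 kΩ.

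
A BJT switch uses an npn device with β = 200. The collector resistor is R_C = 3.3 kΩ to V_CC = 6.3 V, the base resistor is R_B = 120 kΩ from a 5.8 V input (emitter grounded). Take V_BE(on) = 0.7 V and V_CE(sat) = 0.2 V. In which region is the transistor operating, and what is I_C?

saturation; I_C ≈ 1.8 mA

Assume active: I_B = (5.8 − 0.7)/120 = 0.0425 mA, giving I_C = β·I_B = 8.5 mA.
But then V_CE = 6.3 − 8.5×3.3 = -21.7 V < V_CE(sat) = 0.2 V — impossible in the active region.
So the transistor is saturated. With V_CE = 0.2 V, I_C = (V_CC − 0.2)/R_C = 6.1/3.3 = 1.85 mA.
Check: β·I_B = 8.5 mA > I_C = 1.85 mA, confirming saturation.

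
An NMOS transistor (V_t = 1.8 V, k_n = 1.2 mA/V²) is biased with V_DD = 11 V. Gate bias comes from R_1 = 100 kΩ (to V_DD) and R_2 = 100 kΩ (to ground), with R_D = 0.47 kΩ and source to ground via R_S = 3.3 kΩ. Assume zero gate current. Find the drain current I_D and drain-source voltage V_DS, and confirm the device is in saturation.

V_G = V_DD·R_2/(R_1+R_2) = 11×100/200 = 5.5 V.
Assume saturation: I_D = (k_n/2)(V_GS − V_t)² with V_GS = V_G − I_D·R_S = 5.5 − 3.3·I_D.
Substituting gives 6.53·I_D² − 15.7·I_D + 8.21 = 0, with roots I_D = 0.776 or 1.62 mA.
The root I_D = 1.62 mA gives V_GS = 0.157 V ≤ V_t, so take I_D = 0.776 mA.
Then V_GS = 2.94 V and V_DS = V_DD − I_D(R_D+R_S) = 11 − 0.776×3.77 = 8.07 V.
Saturation requires V_DS ≥ V_GS − V_t = 1.14 V; 8.07 ≥ 1.14 ✓.

I_D ≈ 0.78 mA, V_DS ≈ 8.1 V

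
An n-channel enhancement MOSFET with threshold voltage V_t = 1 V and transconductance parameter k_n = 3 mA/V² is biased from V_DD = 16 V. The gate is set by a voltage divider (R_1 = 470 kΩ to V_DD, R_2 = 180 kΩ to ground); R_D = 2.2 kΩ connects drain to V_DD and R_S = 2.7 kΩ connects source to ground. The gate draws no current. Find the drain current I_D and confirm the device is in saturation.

I_D ≈ 0.97 mA

V_G = V_DD·R_2/(R_1+R_2) = 16×180/650 = 4.43 V.
Assume saturation: I_D = (k_n/2)(V_GS − V_t)² with V_GS = V_G − I_D·R_S = 4.43 − 2.7·I_D.
Substituting gives 10.9·I_D² − 28.8·I_D + 17.7 = 0, with roots I_D = 0.972 or 1.66 mA.
The root I_D = 1.66 mA gives V_GS = -0.0521 V ≤ V_t, so take I_D = 0.972 mA.
Then V_GS = 1.81 V and V_DS = V_DD − I_D(R_D+R_S) = 16 − 0.972×4.9 = 11.2 V.
Saturation requires V_DS ≥ V_GS − V_t = 0.805 V; 11.2 ≥ 0.805 ✓.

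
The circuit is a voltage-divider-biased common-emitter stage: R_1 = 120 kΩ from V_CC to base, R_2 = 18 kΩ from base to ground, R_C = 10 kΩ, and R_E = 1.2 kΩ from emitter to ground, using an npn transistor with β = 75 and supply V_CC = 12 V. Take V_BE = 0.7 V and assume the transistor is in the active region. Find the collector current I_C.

Thevenize the base divider: V_Th = V_CC·R_2/(R_1+R_2) = 12×18/138 = 1.57 V, R_Th = R_1‖R_2 = 15.7 kΩ.
Base-emitter loop: V_Th = I_B·R_Th + V_BE + (β+1)I_B·R_E, so I_B = (1.57 − 0.7) / (15.7 + 76×1.2) = 0.0081 mA.
I_C = β·I_B = 75×0.0081 = 0.607 mA, and I_E = (β+1)I_B = 0.615 mA.
V_CE = V_CC − I_C·R_C − I_E·R_E = 12 − 0.607×10 − 0.615×1.2 = 5.19 V.
V_CE = 5.19 V > 0.2 V confirms active-region operation.

I_C ≈ 0.61 mA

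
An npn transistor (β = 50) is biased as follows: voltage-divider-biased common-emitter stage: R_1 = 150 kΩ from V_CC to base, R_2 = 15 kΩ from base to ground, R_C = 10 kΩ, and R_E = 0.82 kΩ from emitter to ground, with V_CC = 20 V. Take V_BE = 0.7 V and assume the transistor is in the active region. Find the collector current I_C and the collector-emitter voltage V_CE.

Thevenize the base divider: V_Th = V_CC·R_2/(R_1+R_2) = 20×15/165 = 1.82 V, R_Th = R_1‖R_2 = 13.6 kΩ.
Base-emitter loop: V_Th = I_B·R_Th + V_BE + (β+1)I_B·R_E, so I_B = (1.82 − 0.7) / (13.6 + 51×0.82) = 0.0202 mA.
I_C = β·I_B = 50×0.0202 = 1.01 mA, and I_E = (β+1)I_B = 1.03 mA.
V_CE = V_CC − I_C·R_C − I_E·R_E = 20 − 1.01×10 − 1.03×0.82 = 9.08 V.
V_CE = 9.08 V > 0.2 V confirms active-region operation.

I_C ≈ 1 mA, V_CE ≈ 9.1 V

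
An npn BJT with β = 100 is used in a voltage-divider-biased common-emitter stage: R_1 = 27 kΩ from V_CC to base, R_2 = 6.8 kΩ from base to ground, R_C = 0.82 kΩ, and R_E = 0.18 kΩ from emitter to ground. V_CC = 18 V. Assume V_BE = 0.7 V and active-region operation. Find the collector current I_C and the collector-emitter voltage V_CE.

I_C ≈ 12 mA, V_CE ≈ 5.6 V

Thevenize the base divider: V_Th = V_CC·R_2/(R_1+R_2) = 18×6.8/33.8 = 3.62 V, R_Th = R_1‖R_2 = 5.43 kΩ.
Base-emitter loop: V_Th = I_B·R_Th + V_BE + (β+1)I_B·R_E, so I_B = (3.62 − 0.7) / (5.43 + 101×0.18) = 0.124 mA.
I_C = β·I_B = 100×0.124 = 12.4 mA, and I_E = (β+1)I_B = 12.5 mA.
V_CE = V_CC − I_C·R_C − I_E·R_E = 18 − 12.4×0.82 − 12.5×0.18 = 5.61 V.
V_CE = 5.61 V > 0.2 V confirms active-region operation.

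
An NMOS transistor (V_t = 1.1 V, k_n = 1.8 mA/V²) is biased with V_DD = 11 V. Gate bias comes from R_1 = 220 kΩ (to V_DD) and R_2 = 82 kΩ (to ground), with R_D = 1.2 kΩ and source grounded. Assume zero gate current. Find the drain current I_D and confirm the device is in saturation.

I_D ≈ 3.2 mA

V_G = V_DD·R_2/(R_1+R_2) = 11×82/302 = 2.99 V. With the source grounded, V_GS = V_G = 2.99 V.
Assume saturation: I_D = (k_n/2)(V_GS − V_t)² = (1.8/2)×(2.99 − 1.1)² = 0.9×1.89² = 3.2 mA.
V_DS = V_DD − I_D·R_D = 11 − 3.2×1.2 = 7.16 V.
Saturation requires V_DS ≥ V_GS − V_t = 1.89 V; 7.16 ≥ 1.89 ✓.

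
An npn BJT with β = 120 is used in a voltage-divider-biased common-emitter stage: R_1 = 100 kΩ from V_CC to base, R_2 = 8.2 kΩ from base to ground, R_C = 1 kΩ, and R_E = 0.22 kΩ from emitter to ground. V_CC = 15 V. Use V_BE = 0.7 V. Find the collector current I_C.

I_C ≈ 1.5 mA

Thevenize the base divider: V_Th = V_CC·R_2/(R_1+R_2) = 15×8.2/108 = 1.14 V, R_Th = R_1‖R_2 = 7.58 kΩ.
Base-emitter loop: V_Th = I_B·R_Th + V_BE + (β+1)I_B·R_E, so I_B = (1.14 − 0.7) / (7.58 + 121×0.22) = 0.0128 mA.
I_C = β·I_B = 120×0.0128 = 1.53 mA, and I_E = (β+1)I_B = 1.55 mA.
V_CE = V_CC − I_C·R_C − I_E·R_E = 15 − 1.53×1 − 1.55×0.22 = 13.1 V.
V_CE = 13.1 V > 0.2 V confirms active-region operation.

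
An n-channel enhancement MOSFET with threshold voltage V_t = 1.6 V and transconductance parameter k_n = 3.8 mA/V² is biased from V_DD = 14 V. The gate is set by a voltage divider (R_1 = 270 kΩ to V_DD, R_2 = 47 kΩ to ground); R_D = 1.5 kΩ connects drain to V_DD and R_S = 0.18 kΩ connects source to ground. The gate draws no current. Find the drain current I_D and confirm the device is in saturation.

I_D ≈ 0.33 mA

V_G = V_DD·R_2/(R_1+R_2) = 14×47/317 = 2.08 V.
Assume saturation: I_D = (k_n/2)(V_GS − V_t)² with V_GS = V_G − I_D·R_S = 2.08 − 0.18·I_D.
Substituting gives 0.0616·I_D² − 1.33·I_D + 0.43 = 0, with roots I_D = 0.329 or 21.2 mA.
The root I_D = 21.2 mA gives V_GS = -1.74 V ≤ V_t, so take I_D = 0.329 mA.
Then V_GS = 2.02 V and V_DS = V_DD − I_D(R_D+R_S) = 14 − 0.329×1.68 = 13.4 V.
Saturation requires V_DS ≥ V_GS − V_t = 0.416 V; 13.4 ≥ 0.416 ✓.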